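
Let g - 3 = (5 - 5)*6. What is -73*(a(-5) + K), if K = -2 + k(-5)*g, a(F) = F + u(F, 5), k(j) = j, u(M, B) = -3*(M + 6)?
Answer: 1825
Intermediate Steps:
u(M, B) = -18 - 3*M (u(M, B) = -3*(6 + M) = -18 - 3*M)
a(F) = -18 - 2*F (a(F) = F + (-18 - 3*F) = -18 - 2*F)
g = 3 (g = 3 + (5 - 5)*6 = 3 + 0*6 = 3 + 0 = 3)
K = -17 (K = -2 - 5*3 = -2 - 15 = -17)
-73*(a(-5) + K) = -73*((-18 - 2*(-5)) - 17) = -73*((-18 + 10) - 17) = -73*(-8 - 17) = -73*(-25) = 1825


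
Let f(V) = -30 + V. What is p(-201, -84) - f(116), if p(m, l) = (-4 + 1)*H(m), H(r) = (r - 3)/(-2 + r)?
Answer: -18070/203 ≈ -89.015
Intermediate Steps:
H(r) = (-3 + r)/(-2 + r)
p(m, l) = -3*(-3 + m)/(-2 + m) (p(m, l) = (-4 + 1)*((-3 + m)/(-2 + m)) = -3*(-3 + m)/(-2 + m))
p(-201, -84) - f(116) = 3*(3 - 1*(-201))/(-2 - 201) - (-30 + 116) = 3*(3 + 201)/(-203) - 1*86 = 3*(-1/203)*204 - 86 = -612/203 - 86 = -18070/203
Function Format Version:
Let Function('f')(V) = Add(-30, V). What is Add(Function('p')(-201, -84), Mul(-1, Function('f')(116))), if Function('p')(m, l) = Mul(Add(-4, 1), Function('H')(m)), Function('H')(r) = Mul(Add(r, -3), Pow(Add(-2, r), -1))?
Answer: Rational(-18070, 203) ≈ -89.015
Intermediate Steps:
Function('H')(r) = Mul(Pow(Add(-2, r), -1), Add(-3, r)) (Function('H')(r) = Mul(Add(-3, r), Pow(Add(-2, r), -1)) = Mul(Pow(Add(-2, r), -1), Add(-3, r)))
Function('p')(m, l) = Mul(-3, Pow(Add(-2, m), -1), Add(-3, m)) (Function('p')(m, l) = Mul(Add(-4, 1), Mul(Pow(Add(-2, m), -1), Add(-3, m))) = Mul(-3, Mul(Pow(Add(-2, m), -1), Add(-3, m))) = Mul(-3, Pow(Add(-2, m), -1), Add(-3, m)))
Add(Function('p')(-201, -84), Mul(-1, Function('f')(116))) = Add(Mul(3, Pow(Add(-2, -201), -1), Add(3, Mul(-1, -201))), Mul(-1, Add(-30, 116))) = Add(Mul(3, Pow(-203, -1), Add(3, 201)), Mul(-1, 86)) = Add(Mul(3, Rational(-1, 203), 204), -86) = Add(Rational(-612, 203), -86) = Rational(-18070, 203)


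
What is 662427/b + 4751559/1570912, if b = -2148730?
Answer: 4584601423323/1687732870880 ≈ 2.7164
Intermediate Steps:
662427/b + 4751559/1570912 = 662427/(-2148730) + 4751559/1570912 = 662427*(-1/2148730) + 4751559*(1/1570912) = -662427/2148730 + 4751559/1570912 = 4584601423323/1687732870880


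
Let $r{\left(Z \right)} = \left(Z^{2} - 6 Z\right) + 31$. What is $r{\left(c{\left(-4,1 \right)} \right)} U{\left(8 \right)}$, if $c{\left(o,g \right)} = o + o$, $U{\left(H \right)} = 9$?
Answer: $1287$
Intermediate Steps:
$c{\left(o,g \right)} = 2 o$
$r{\left(Z \right)} = 31 + Z^{2} - 6 Z$
$r{\left(c{\left(-4,1 \right)} \right)} U{\left(8 \right)} = \left(31 + \left(2 \left(-4\right)\right)^{2} - 6 \cdot 2 \left(-4\right)\right) 9 = \left(31 + \left(-8\right)^{2} - -48\right) 9 = \left(31 + 64 + 48\right) 9 = 143 \cdot 9 = 1287$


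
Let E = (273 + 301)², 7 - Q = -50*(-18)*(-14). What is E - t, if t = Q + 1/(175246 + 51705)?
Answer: 71913736418/226951 ≈ 3.1687e+5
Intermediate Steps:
Q = 12607 (Q = 7 - (-50*(-18))*(-14) = 7 - 900*(-14) = 7 - 1*(-12600) = 7 + 12600 = 12607)
E = 329476 (E = 574² = 329476)
t = 2861171258/226951 (t = 12607 + 1/(175246 + 51705) = 12607 + 1/226951 = 2861171258/226951 ≈ 12607.)
E - t = 329476 - 1*2861171258/226951 = 329476 - 2861171258/226951 = 71913736418/226951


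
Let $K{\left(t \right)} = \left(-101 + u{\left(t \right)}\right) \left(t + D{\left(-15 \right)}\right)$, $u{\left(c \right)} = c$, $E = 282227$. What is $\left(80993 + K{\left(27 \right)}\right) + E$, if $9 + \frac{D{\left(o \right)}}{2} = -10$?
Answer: $364034$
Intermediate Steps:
$D{\left(o \right)} = -38$ ($D{\left(o \right)} = -18 + 2 \left(-10\right) = -18 - 20 = -38$)
$K{\left(t \right)} = \left(-101 + t\right) \left(-38 + t\right)$ ($K{\left(t \right)} = \left(-101 + t\right) \left(t - 38\right) = \left(-101 + t\right) \left(-38 + t\right)$)
$\left(80993 + K{\left(27 \right)}\right) + E = \left(80993 + \left(3838 + 27^{2} - 3753\right)\right) + 282227 = \left(80993 + \left(3838 + 729 - 3753\right)\right) + 282227 = \left(80993 + 814\right) + 282227 = 81807 + 282227 = 364034$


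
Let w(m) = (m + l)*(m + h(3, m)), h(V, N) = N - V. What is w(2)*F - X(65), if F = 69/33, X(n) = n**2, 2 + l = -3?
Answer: -46544/11 ≈ -4231.3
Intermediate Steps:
l = -5 (l = -2 - 3 = -5)
F = 23/11 (F = 69*(1/33) = 23/11 ≈ 2.0909)
w(m) = (-5 + m)*(-3 + 2*m) (w(m) = (m - 5)*(m + (m - 1*3)) = (-5 + m)*(m + (m - 3)) = (-5 + m)*(m + (-3 + m)) = (-5 + m)*(-3 + 2*m))
w(2)*F - X(65) = (15 - 13*2 + 2*2**2)*(23/11) - 1*65**2 = (15 - 26 + 2*4)*(23/11) - 1*4225 = (15 - 26 + 8)*(23/11) - 4225 = -3*23/11 - 4225 = -69/11 - 4225 = -46544/11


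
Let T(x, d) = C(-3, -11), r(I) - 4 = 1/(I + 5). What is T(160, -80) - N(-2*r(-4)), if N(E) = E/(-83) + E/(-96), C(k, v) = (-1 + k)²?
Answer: 62849/3984 ≈ 15.775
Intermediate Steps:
r(I) = 4 + 1/(5 + I) (r(I) = 4 + 1/(I + 5) = 4 + 1/(5 + I))
T(x, d) = 16 (T(x, d) = (-1 - 3)² = (-4)² = 16)
N(E) = -179*E/7968 (N(E) = E*(-1/83) + E*(-1/96) = -E/83 - E/96 = -179*E/7968)
T(160, -80) - N(-2*r(-4)) = 16 - (-179)*(-2*(21 + 4*(-4))/(5 - 4))/7968 = 16 - (-179)*(-2*(21 - 16)/1)/7968 = 16 - (-179)*(-2*5)/7968 = 16 - (-179)*(-10)/7968 = 16 - 1*895/3984 = 16 - 895/3984 = 62849/3984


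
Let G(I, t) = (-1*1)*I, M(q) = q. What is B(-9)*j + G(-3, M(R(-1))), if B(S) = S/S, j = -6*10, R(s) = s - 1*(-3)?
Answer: -57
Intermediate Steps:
R(s) = 3 + s (R(s) = s + 3 = 3 + s)
j = -60
B(S) = 1
G(I, t) = -I
B(-9)*j + G(-3, M(R(-1))) = 1*(-60) - 1*(-3) = -60 + 3 = -57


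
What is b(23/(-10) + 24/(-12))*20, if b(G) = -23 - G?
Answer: -374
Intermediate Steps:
b(23/(-10) + 24/(-12))*20 = (-23 - (23/(-10) + 24/(-12)))*20 = (-23 - (23*(-⅒) + 24*(-1/12)))*20 = (-23 - (-23/10 - 2))*20 = (-23 - 1*(-43/10))*20 = (-23 + 43/10)*20 = -187/10*20 = -374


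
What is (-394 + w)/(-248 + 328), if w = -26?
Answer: -21/4 ≈ -5.2500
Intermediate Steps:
(-394 + w)/(-248 + 328) = (-394 - 26)/(-248 + 328) = -420/80 = -420*1/80 = -21/4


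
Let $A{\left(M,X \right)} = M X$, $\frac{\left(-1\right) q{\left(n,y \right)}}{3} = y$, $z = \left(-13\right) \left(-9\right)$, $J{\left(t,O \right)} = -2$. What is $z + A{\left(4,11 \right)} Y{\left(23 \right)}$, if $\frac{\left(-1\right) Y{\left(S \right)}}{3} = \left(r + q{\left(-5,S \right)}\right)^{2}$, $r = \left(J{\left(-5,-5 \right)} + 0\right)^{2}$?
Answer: $-557583$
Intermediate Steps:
$z = 117$
$q{\left(n,y \right)} = - 3 y$
$r = 4$ ($r = \left(-2 + 0\right)^{2} = \left(-2\right)^{2} = 4$)
$Y{\left(S \right)} = - 3 \left(4 - 3 S\right)^{2}$
$z + A{\left(4,11 \right)} Y{\left(23 \right)} = 117 + 4 \cdot 11 \left(- 3 \left(-4 + 3 \cdot 23\right)^{2}\right) = 117 + 44 \left(- 3 \left(-4 + 69\right)^{2}\right) = 117 + 44 \left(- 3 \cdot 65^{2}\right) = 117 + 44 \left(\left(-3\right) 4225\right) = 117 + 44 \left(-12675\right) = 117 - 557700 = -557583$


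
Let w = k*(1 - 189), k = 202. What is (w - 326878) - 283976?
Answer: -648830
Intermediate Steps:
w = -37976 (w = 202*(1 - 189) = 202*(-188) = -37976)
(w - 326878) - 283976 = (-37976 - 326878) - 283976 = -364854 - 283976 = -648830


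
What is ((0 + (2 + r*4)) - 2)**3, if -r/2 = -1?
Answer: 512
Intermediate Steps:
r = 2 (r = -2*(-1) = 2)
((0 + (2 + r*4)) - 2)**3 = ((0 + (2 + 2*4)) - 2)**3 = ((0 + (2 + 8)) - 2)**3 = ((0 + 10) - 2)**3 = (10 - 2)**3 = 8**3 = 512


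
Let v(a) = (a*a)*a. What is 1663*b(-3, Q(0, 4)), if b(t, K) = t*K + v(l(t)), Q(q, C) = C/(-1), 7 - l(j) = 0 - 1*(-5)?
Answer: 33260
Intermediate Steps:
l(j) = 2 (l(j) = 7 - (0 - 1*(-5)) = 7 - (0 + 5) = 7 - 1*5 = 7 - 5 = 2)
Q(q, C) = -C (Q(q, C) = C*(-1) = -C)
v(a) = a**3 (v(a) = a**2*a = a**3)
b(t, K) = 8 + K*t (b(t, K) = t*K + 2**3 = K*t + 8 = 8 + K*t)
1663*b(-3, Q(0, 4)) = 1663*(8 - 1*4*(-3)) = 1663*(8 - 4*(-3)) = 1663*(8 + 12) = 1663*20 = 33260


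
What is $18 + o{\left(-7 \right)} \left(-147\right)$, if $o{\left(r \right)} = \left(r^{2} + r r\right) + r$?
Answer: $-13359$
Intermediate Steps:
$o{\left(r \right)} = r + 2 r^{2}$ ($o{\left(r \right)} = \left(r^{2} + r^{2}\right) + r = 2 r^{2} + r = r + 2 r^{2}$)
$18 + o{\left(-7 \right)} \left(-147\right) = 18 + - 7 \left(1 + 2 \left(-7\right)\right) \left(-147\right) = 18 + - 7 \left(1 - 14\right) \left(-147\right) = 18 + \left(-7\right) \left(-13\right) \left(-147\right) = 18 + 91 \left(-147\right) = 18 - 13377 = -13359$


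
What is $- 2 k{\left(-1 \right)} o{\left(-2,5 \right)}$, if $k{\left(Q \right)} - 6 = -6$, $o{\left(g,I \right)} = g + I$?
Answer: $0$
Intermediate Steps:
$o{\left(g,I \right)} = I + g$
$k{\left(Q \right)} = 0$ ($k{\left(Q \right)} = 6 - 6 = 0$)
$- 2 k{\left(-1 \right)} o{\left(-2,5 \right)} = \left(-2\right) 0 \left(5 - 2\right) = 0 \cdot 3 = 0$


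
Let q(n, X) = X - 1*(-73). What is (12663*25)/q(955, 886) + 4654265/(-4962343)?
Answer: 223784327870/679840991 ≈ 329.17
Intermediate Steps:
q(n, X) = 73 + X (q(n, X) = X + 73 = 73 + X)
(12663*25)/q(955, 886) + 4654265/(-4962343) = (12663*25)/(73 + 886) + 4654265/(-4962343) = 316575/959 + 4654265*(-1/4962343) = 316575*(1/959) - 4654265/4962343 = 45225/137 - 4654265/4962343 = 223784327870/679840991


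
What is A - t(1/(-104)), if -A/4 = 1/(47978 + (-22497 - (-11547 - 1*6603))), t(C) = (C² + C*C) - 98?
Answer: 23123666641/235956448 ≈ 98.000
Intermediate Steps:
t(C) = -98 + 2*C² (t(C) = (C² + C²) - 98 = 2*C² - 98 = -98 + 2*C²)
A = -4/43631 (A = -4/(47978 + (-22497 - (-11547 - 1*6603))) = -4/(47978 + (-22497 - (-11547 - 6603))) = -4/(47978 + (-22497 - 1*(-18150))) = -4/(47978 + (-22497 + 18150)) = -4/(47978 - 4347) = -4/43631 ≈ -9.1678e-5)
A - t(1/(-104)) = -4/43631 - (-98 + 2*(1/(-104))²) = -4/43631 - (-98 + 2*(-1/104)²) = -4/43631 - (-98 + 2*(1/10816)) = -4/43631 - (-98 + 1/5408) = -4/43631 - 1*(-529983/5408) = -4/43631 + 529983/5408 = 23123666641/235956448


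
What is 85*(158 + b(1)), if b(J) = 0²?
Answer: 13430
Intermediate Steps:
b(J) = 0
85*(158 + b(1)) = 85*(158 + 0) = 85*158 = 13430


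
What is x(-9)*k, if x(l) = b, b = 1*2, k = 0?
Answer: 0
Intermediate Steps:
b = 2
x(l) = 2
x(-9)*k = 2*0 = 0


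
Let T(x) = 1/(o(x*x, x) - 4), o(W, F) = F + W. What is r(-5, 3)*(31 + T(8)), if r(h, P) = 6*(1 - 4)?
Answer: -18981/34 ≈ -558.26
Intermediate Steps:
r(h, P) = -18 (r(h, P) = 6*(-3) = -18)
T(x) = 1/(-4 + x + x²) (T(x) = 1/((x + x*x) - 4) = 1/((x + x²) - 4) = 1/(-4 + x + x²))
r(-5, 3)*(31 + T(8)) = -18*(31 + 1/(-4 + 8 + 8²)) = -18*(31 + 1/(-4 + 8 + 64)) = -18*(31 + 1/68) = -18*2109/68 = -18981/34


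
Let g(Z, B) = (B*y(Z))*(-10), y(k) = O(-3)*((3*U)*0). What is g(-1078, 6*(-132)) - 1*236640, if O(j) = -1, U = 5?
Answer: -236640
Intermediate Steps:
y(k) = 0 (y(k) = -3*5*0 = -15*0 = -1*0 = 0)
g(Z, B) = 0 (g(Z, B) = (B*0)*(-10) = 0*(-10) = 0)
g(-1078, 6*(-132)) - 1*236640 = 0 - 1*236640 = 0 - 236640 = -236640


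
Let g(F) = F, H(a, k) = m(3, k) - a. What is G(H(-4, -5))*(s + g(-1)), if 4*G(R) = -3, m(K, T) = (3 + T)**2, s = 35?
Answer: -51/2 ≈ -25.500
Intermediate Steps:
H(a, k) = (3 + k)**2 - a
G(R) = -3/4 (G(R) = (1/4)*(-3) = -3/4)
G(H(-4, -5))*(s + g(-1)) = -3*(35 - 1)/4 = -3/4*34 = -51/2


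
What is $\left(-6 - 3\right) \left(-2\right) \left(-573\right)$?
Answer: $-10314$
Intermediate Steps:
$\left(-6 - 3\right) \left(-2\right) \left(-573\right) = \left(-9\right) \left(-2\right) \left(-573\right) = 18 \left(-573\right) = -10314$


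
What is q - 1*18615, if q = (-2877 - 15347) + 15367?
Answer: -21472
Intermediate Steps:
q = -2857 (q = -18224 + 15367 = -2857)
q - 1*18615 = -2857 - 1*18615 = -2857 - 18615 = -21472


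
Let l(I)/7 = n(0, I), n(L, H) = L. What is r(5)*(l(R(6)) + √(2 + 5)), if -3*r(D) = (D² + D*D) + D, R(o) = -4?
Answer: -55*√7/3 ≈ -48.505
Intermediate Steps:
r(D) = -2*D²/3 - D/3 (r(D) = -((D² + D*D) + D)/3 = -((D² + D²) + D)/3 = -(2*D² + D)/3 = -(D + 2*D²)/3 = -2*D²/3 - D/3)
l(I) = 0 (l(I) = 7*0 = 0)
r(5)*(l(R(6)) + √(2 + 5)) = (-⅓*5*(1 + 2*5))*(0 + √(2 + 5)) = (-⅓*5*(1 + 10))*(0 + √7) = (-⅓*5*11)*√7 = -55*√7/3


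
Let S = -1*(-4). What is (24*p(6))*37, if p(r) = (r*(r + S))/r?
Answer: 8880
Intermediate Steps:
S = 4
p(r) = 4 + r (p(r) = (r*(r + 4))/r = (r*(4 + r))/r = 4 + r)
(24*p(6))*37 = (24*(4 + 6))*37 = (24*10)*37 = 240*37 = 8880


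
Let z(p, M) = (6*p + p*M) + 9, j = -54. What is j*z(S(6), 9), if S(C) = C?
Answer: -5346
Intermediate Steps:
z(p, M) = 9 + 6*p + M*p (z(p, M) = (6*p + M*p) + 9 = 9 + 6*p + M*p)
j*z(S(6), 9) = -54*(9 + 6*6 + 9*6) = -54*(9 + 36 + 54) = -54*99 = -5346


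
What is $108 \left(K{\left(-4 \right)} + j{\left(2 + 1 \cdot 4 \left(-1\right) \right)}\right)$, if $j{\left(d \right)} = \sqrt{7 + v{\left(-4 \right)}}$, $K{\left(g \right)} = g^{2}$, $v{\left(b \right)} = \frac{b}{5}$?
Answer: $1728 + \frac{108 \sqrt{155}}{5} \approx 1996.9$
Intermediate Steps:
$v{\left(b \right)} = \frac{b}{5}$ ($v{\left(b \right)} = b \frac{1}{5} = \frac{b}{5}$)
$j{\left(d \right)} = \frac{\sqrt{155}}{5}$ ($j{\left(d \right)} = \sqrt{7 + \frac{1}{5} \left(-4\right)} = \sqrt{7 - \frac{4}{5}} = \sqrt{\frac{31}{5}} = \frac{\sqrt{155}}{5}$)
$108 \left(K{\left(-4 \right)} + j{\left(2 + 1 \cdot 4 \left(-1\right) \right)}\right) = 108 \left(\left(-4\right)^{2} + \frac{\sqrt{155}}{5}\right) = 108 \left(16 + \frac{\sqrt{155}}{5}\right) = 1728 + \frac{108 \sqrt{155}}{5}$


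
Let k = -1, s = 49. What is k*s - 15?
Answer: -64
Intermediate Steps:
k*s - 15 = -1*49 - 15 = -49 - 15 = -64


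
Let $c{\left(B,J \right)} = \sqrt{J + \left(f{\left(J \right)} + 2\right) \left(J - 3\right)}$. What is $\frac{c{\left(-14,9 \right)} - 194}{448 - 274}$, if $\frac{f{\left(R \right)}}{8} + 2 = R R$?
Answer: $- \frac{97}{87} + \frac{\sqrt{3813}}{174} \approx -0.76006$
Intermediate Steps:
$f{\left(R \right)} = -16 + 8 R^{2}$ ($f{\left(R \right)} = -16 + 8 R R = -16 + 8 R^{2}$)
$c{\left(B,J \right)} = \sqrt{J + \left(-14 + 8 J^{2}\right) \left(-3 + J\right)}$ ($c{\left(B,J \right)} = \sqrt{J + \left(\left(-16 + 8 J^{2}\right) + 2\right) \left(J - 3\right)} = \sqrt{J + \left(-14 + 8 J^{2}\right) \left(-3 + J\right)}$)
$\frac{c{\left(-14,9 \right)} - 194}{448 - 274} = \frac{\sqrt{42 - 24 \cdot 9^{2} - 117 + 8 \cdot 9^{3}} - 194}{448 - 274} = \frac{\sqrt{42 - 1944 - 117 + 8 \cdot 729} - 194}{174} = \left(\sqrt{42 - 1944 - 117 + 5832} - 194\right) \frac{1}{174} = \left(\sqrt{3813} - 194\right) \frac{1}{174} = \left(-194 + \sqrt{3813}\right) \frac{1}{174} = - \frac{97}{87} + \frac{\sqrt{3813}}{174}$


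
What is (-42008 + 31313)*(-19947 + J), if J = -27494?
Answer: 507381495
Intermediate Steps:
(-42008 + 31313)*(-19947 + J) = (-42008 + 31313)*(-19947 - 27494) = -10695*(-47441) = 507381495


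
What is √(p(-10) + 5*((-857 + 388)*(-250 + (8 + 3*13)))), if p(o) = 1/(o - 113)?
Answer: 4*√450120837/123 ≈ 689.95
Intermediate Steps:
p(o) = 1/(-113 + o)
√(p(-10) + 5*((-857 + 388)*(-250 + (8 + 3*13)))) = √(1/(-113 - 10) + 5*((-857 + 388)*(-250 + (8 + 3*13)))) = √(1/(-123) + 5*(-469*(-250 + (8 + 39)))) = √(-1/123 + 5*(-469*(-250 + 47))) = √(-1/123 + 5*(-469*(-203))) = √(-1/123 + 5*95207) = √(-1/123 + 476035) = √(58552304/123) = 4*√450120837/123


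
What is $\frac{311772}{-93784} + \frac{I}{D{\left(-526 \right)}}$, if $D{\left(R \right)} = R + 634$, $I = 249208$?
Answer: $\frac{1458628231}{633042} \approx 2304.2$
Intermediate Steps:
$D{\left(R \right)} = 634 + R$
$\frac{311772}{-93784} + \frac{I}{D{\left(-526 \right)}} = \frac{311772}{-93784} + \frac{249208}{634 - 526} = 311772 \left(- \frac{1}{93784}\right) + \frac{249208}{108} = - \frac{77943}{23446} + 249208 \cdot \frac{1}{108} = - \frac{77943}{23446} + \frac{62302}{27} = \frac{1458628231}{633042}$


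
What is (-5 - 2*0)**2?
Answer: 25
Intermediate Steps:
(-5 - 2*0)**2 = (-5 + 0)**2 = (-5)**2 = 25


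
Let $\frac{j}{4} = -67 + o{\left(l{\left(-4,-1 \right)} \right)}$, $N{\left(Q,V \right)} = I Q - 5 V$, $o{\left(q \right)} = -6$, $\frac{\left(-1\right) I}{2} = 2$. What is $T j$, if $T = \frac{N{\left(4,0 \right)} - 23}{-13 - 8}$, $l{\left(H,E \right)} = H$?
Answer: $- \frac{3796}{7} \approx -542.29$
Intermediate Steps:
$I = -4$ ($I = \left(-2\right) 2 = -4$)
$N{\left(Q,V \right)} = - 5 V - 4 Q$ ($N{\left(Q,V \right)} = - 4 Q - 5 V = - 5 V - 4 Q$)
$T = \frac{13}{7}$ ($T = \frac{\left(\left(-5\right) 0 - 16\right) - 23}{-13 - 8} = \frac{\left(0 - 16\right) - 23}{-21} = \left(-16 - 23\right) \left(- \frac{1}{21}\right) = \left(-39\right) \left(- \frac{1}{21}\right) = \frac{13}{7} \approx 1.8571$)
$j = -292$ ($j = 4 \left(-67 - 6\right) = 4 \left(-73\right) = -292$)
$T j = \frac{13}{7} \left(-292\right) = - \frac{3796}{7}$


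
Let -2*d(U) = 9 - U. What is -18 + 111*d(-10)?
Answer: -2145/2 ≈ -1072.5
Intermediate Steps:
d(U) = -9/2 + U/2 (d(U) = -(9 - U)/2 = -9/2 + U/2)
-18 + 111*d(-10) = -18 + 111*(-9/2 + (½)*(-10)) = -18 + 111*(-9/2 - 5) = -18 + 111*(-19/2) = -18 - 2109/2 = -2145/2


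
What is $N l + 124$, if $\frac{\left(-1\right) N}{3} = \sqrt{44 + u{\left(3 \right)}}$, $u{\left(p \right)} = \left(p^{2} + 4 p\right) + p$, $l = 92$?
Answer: $124 - 552 \sqrt{17} \approx -2152.0$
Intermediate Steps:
$u{\left(p \right)} = p^{2} + 5 p$
$N = - 6 \sqrt{17}$ ($N = - 3 \sqrt{44 + 3 \left(5 + 3\right)} = - 3 \sqrt{44 + 3 \cdot 8} = - 3 \sqrt{44 + 24} = - 3 \sqrt{68} = - 3 \cdot 2 \sqrt{17} = - 6 \sqrt{17} \approx -24.739$)
$N l + 124 = - 6 \sqrt{17} \cdot 92 + 124 = - 552 \sqrt{17} + 124 = 124 - 552 \sqrt{17}$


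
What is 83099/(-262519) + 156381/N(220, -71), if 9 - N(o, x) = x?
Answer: 41046335819/21001520 ≈ 1954.4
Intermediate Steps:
N(o, x) = 9 - x
83099/(-262519) + 156381/N(220, -71) = 83099/(-262519) + 156381/(9 - 1*(-71)) = 83099*(-1/262519) + 156381/(9 + 71) = -83099/262519 + 156381/80 = 41046335819/21001520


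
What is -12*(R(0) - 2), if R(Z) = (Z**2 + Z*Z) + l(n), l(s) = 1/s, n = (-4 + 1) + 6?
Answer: 20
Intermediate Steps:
n = 3 (n = -3 + 6 = 3)
R(Z) = 1/3 + 2*Z**2 (R(Z) = (Z**2 + Z*Z) + 1/3 = (Z**2 + Z**2) + 1/3 = 2*Z**2 + 1/3 = 1/3 + 2*Z**2)
-12*(R(0) - 2) = -12*((1/3 + 2*0**2) - 2) = -12*((1/3 + 2*0) - 2) = -12*((1/3 + 0) - 2) = -12*(1/3 - 2) = -12*(-5/3) = 20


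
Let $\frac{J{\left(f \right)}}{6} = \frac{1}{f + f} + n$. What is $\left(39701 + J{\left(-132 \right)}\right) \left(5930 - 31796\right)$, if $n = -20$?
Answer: $- \frac{22523634279}{22} \approx -1.0238 \cdot 10^{9}$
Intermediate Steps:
$J{\left(f \right)} = -120 + \frac{3}{f}$ ($J{\left(f \right)} = 6 \left(\frac{1}{f + f} - 20\right) = 6 \left(\frac{1}{2 f} - 20\right) = 6 \left(-20 + \frac{1}{2 f}\right) = -120 + \frac{3}{f}$)
$\left(39701 + J{\left(-132 \right)}\right) \left(5930 - 31796\right) = \left(39701 - \left(120 - \frac{3}{-132}\right)\right) \left(5930 - 31796\right) = \left(39701 + \left(-120 + 3 \left(- \frac{1}{132}\right)\right)\right) \left(-25866\right) = \left(39701 - \frac{5281}{44}\right) \left(-25866\right) = \frac{1741563}{44} \left(-25866\right) = - \frac{22523634279}{22}$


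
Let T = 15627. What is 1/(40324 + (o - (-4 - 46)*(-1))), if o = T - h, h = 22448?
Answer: 1/33453 ≈ 2.9893e-5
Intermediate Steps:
o = -6821 (o = 15627 - 1*22448 = 15627 - 22448 = -6821)
1/(40324 + (o - (-4 - 46)*(-1))) = 1/(40324 + (-6821 - (-4 - 46)*(-1))) = 1/(40324 + (-6821 - (-50)*(-1))) = 1/(40324 + (-6821 - 1*50)) = 1/(40324 + (-6821 - 50)) = 1/(40324 - 6871) = 1/33453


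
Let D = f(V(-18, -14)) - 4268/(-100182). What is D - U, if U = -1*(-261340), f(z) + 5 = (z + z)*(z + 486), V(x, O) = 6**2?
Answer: -11208410117/50091 ≈ -2.2376e+5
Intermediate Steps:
V(x, O) = 36
f(z) = -5 + 2*z*(486 + z) (f(z) = -5 + (z + z)*(z + 486) = -5 + (2*z)*(486 + z) = -5 + 2*z*(486 + z))
D = 1882371823/50091 (D = (-5 + 2*36**2 + 972*36) - 4268/(-100182) = (-5 + 2*1296 + 34992) - 4268*(-1/100182) = (-5 + 2592 + 34992) + 2134/50091 = 37579 + 2134/50091 = 1882371823/50091 ≈ 37579.)
U = 261340
D - U = 1882371823/50091 - 1*261340 = 1882371823/50091 - 261340 = -11208410117/50091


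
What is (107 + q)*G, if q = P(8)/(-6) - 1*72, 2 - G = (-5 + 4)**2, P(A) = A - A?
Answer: 35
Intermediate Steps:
P(A) = 0
G = 1 (G = 2 - (-5 + 4)**2 = 2 - 1*(-1)**2 = 2 - 1*1 = 2 - 1 = 1)
q = -72 (q = 0/(-6) - 1*72 = 0*(-1/6) - 72 = 0 - 72 = -72)
(107 + q)*G = (107 - 72)*1 = 35*1 = 35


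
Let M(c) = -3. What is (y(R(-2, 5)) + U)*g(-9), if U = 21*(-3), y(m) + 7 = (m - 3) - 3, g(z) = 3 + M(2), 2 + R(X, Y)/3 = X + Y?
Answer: 0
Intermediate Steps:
R(X, Y) = -6 + 3*X + 3*Y (R(X, Y) = -6 + 3*(X + Y) = -6 + (3*X + 3*Y) = -6 + 3*X + 3*Y)
g(z) = 0 (g(z) = 3 - 3 = 0)
y(m) = -13 + m (y(m) = -7 + ((m - 3) - 3) = -7 + ((-3 + m) - 3) = -7 + (-6 + m) = -13 + m)
U = -63
(y(R(-2, 5)) + U)*g(-9) = ((-13 + (-6 + 3*(-2) + 3*5)) - 63)*0 = ((-13 + (-6 - 6 + 15)) - 63)*0 = ((-13 + 3) - 63)*0 = (-10 - 63)*0 = -73*0 = 0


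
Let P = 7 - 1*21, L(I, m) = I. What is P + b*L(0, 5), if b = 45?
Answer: -14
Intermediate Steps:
P = -14 (P = 7 - 21 = -14)
P + b*L(0, 5) = -14 + 45*0 = -14 + 0 = -14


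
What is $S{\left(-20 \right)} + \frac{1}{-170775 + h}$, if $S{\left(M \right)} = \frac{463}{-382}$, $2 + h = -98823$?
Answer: $- \frac{62412591}{51493600} \approx -1.212$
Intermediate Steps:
$h = -98825$ ($h = -2 - 98823 = -98825$)
$S{\left(M \right)} = - \frac{463}{382}$ ($S{\left(M \right)} = 463 \left(- \frac{1}{382}\right) = - \frac{463}{382}$)
$S{\left(-20 \right)} + \frac{1}{-170775 + h} = - \frac{463}{382} + \frac{1}{-170775 - 98825} = - \frac{463}{382} + \frac{1}{-269600} = - \frac{463}{382} - \frac{1}{269600} = - \frac{62412591}{51493600}$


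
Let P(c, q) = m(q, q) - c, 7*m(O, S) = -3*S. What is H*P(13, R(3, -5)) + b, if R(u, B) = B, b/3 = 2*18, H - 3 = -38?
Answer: 488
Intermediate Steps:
H = -35 (H = 3 - 38 = -35)
b = 108 (b = 3*(2*18) = 3*36 = 108)
m(O, S) = -3*S/7 (m(O, S) = (-3*S)/7 = -3*S/7)
P(c, q) = -c - 3*q/7 (P(c, q) = -3*q/7 - c = -c - 3*q/7)
H*P(13, R(3, -5)) + b = -35*(-1*13 - 3/7*(-5)) + 108 = -35*(-13 + 15/7) + 108 = -35*(-76/7) + 108 = 380 + 108 = 488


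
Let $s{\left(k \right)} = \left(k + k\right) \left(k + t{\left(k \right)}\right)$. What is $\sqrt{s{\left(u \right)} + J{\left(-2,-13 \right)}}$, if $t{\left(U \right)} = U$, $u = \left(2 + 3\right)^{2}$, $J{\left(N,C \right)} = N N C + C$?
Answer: $\sqrt{2435} \approx 49.346$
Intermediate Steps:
$J{\left(N,C \right)} = C + C N^{2}$ ($J{\left(N,C \right)} = N^{2} C + C = C N^{2} + C = C + C N^{2}$)
$u = 25$ ($u = 5^{2} = 25$)
$s{\left(k \right)} = 4 k^{2}$ ($s{\left(k \right)} = \left(k + k\right) \left(k + k\right) = 2 k 2 k = 4 k^{2}$)
$\sqrt{s{\left(u \right)} + J{\left(-2,-13 \right)}} = \sqrt{4 \cdot 25^{2} - 13 \left(1 + \left(-2\right)^{2}\right)} = \sqrt{4 \cdot 625 - 13 \left(1 + 4\right)} = \sqrt{2500 - 65} = \sqrt{2435}$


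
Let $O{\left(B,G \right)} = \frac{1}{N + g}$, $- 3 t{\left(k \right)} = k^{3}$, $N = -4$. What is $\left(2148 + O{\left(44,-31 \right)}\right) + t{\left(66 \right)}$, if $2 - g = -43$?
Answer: $- \frac{3841043}{41} \approx -93684.0$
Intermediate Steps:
$g = 45$ ($g = 2 - -43 = 2 + 43 = 45$)
$t{\left(k \right)} = - \frac{k^{3}}{3}$
$O{\left(B,G \right)} = \frac{1}{41}$ ($O{\left(B,G \right)} = \frac{1}{-4 + 45} = \frac{1}{41}$)
$\left(2148 + O{\left(44,-31 \right)}\right) + t{\left(66 \right)} = \left(2148 + \frac{1}{41}\right) - \frac{66^{3}}{3} = \frac{88069}{41} - 95832 = - \frac{3841043}{41}$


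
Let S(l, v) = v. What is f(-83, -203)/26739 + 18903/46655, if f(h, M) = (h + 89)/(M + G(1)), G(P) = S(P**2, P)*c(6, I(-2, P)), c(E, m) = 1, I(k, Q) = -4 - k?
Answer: 17016679684/41999437515 ≈ 0.40516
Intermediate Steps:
G(P) = P (G(P) = P*1 = P)
f(h, M) = (89 + h)/(1 + M) (f(h, M) = (h + 89)/(M + 1) = (89 + h)/(1 + M))
f(-83, -203)/26739 + 18903/46655 = ((89 - 83)/(1 - 203))/26739 + 18903/46655 = (6/(-202))*(1/26739) + 18903*(1/46655) = -1/202*6*(1/26739) + 18903/46655 = -3/101*1/26739 + 18903/46655 = -1/900213 + 18903/46655 = 17016679684/41999437515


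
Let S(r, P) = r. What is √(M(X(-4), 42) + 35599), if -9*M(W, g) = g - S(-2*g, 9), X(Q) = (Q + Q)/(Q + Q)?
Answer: √35585 ≈ 188.64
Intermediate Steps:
X(Q) = 1 (X(Q) = (2*Q)/((2*Q)) = (2*Q)*(1/(2*Q)) = 1)
M(W, g) = -g/3 (M(W, g) = -(g - (-2)*g)/9 = -(g + 2*g)/9 = -g/3)
√(M(X(-4), 42) + 35599) = √(-⅓*42 + 35599) = √(-14 + 35599) = √35585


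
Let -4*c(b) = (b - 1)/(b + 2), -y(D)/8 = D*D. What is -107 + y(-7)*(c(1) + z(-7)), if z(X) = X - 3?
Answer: 3813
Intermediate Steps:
y(D) = -8*D**2 (y(D) = -8*D*D = -8*D**2)
c(b) = -(-1 + b)/(4*(2 + b)) (c(b) = -(b - 1)/(4*(b + 2)) = -(-1 + b)/(4*(2 + b)))
z(X) = -3 + X
-107 + y(-7)*(c(1) + z(-7)) = -107 + (-8*(-7)**2)*((1 - 1*1)/(4*(2 + 1)) + (-3 - 7)) = -107 + (-8*49)*((1/4)*(1 - 1)/3 - 10) = -107 - 392*((1/4)*(1/3)*0 - 10) = -107 - 392*(0 - 10) = -107 - 392*(-10) = -107 + 3920 = 3813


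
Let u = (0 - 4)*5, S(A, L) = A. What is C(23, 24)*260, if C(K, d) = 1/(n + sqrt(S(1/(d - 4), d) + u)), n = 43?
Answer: 223600/37379 - 520*I*sqrt(1995)/37379 ≈ 5.982 - 0.62137*I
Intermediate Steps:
u = -20 (u = -4*5 = -20)
C(K, d) = 1/(43 + sqrt(-20 + 1/(-4 + d))) (C(K, d) = 1/(43 + sqrt(1/(d - 4) - 20)) = 1/(43 + sqrt(1/(-4 + d) - 20)) = 1/(43 + sqrt(-20 + 1/(-4 + d))))
C(23, 24)*260 = 260/(43 + sqrt((81 - 20*24)/(-4 + 24))) = 260/(43 + sqrt((81 - 480)/20)) = 260/(43 + sqrt((1/20)*(-399))) = 260/(43 + sqrt(-399/20)) = 260/(43 + I*sqrt(1995)/10)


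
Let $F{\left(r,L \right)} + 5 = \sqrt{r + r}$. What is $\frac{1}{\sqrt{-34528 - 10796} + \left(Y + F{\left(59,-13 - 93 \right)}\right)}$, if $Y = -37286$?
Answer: $\frac{1}{-37291 + \sqrt{118} + 6 i \sqrt{1259}} \approx -2.6823 \cdot 10^{-5} - 1.532 \cdot 10^{-7} i$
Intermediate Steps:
$F{\left(r,L \right)} = -5 + \sqrt{2} \sqrt{r}$ ($F{\left(r,L \right)} = -5 + \sqrt{r + r} = -5 + \sqrt{2 r} = -5 + \sqrt{2} \sqrt{r}$)
$\frac{1}{\sqrt{-34528 - 10796} + \left(Y + F{\left(59,-13 - 93 \right)}\right)} = \frac{1}{\sqrt{-34528 - 10796} - \left(37291 - \sqrt{2} \sqrt{59}\right)} = \frac{1}{\sqrt{-45324} - \left(37291 - \sqrt{118}\right)} = \frac{1}{6 i \sqrt{1259} - \left(37291 - \sqrt{118}\right)} = \frac{1}{-37291 + \sqrt{118} + 6 i \sqrt{1259}}$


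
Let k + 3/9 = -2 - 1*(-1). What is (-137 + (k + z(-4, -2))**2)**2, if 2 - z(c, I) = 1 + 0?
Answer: 1517824/81 ≈ 18739.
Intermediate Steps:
k = -4/3 (k = -1/3 + (-2 - 1*(-1)) = -1/3 + (-2 + 1) = -1/3 - 1 = -4/3 ≈ -1.3333)
z(c, I) = 1 (z(c, I) = 2 - (1 + 0) = 2 - 1*1 = 2 - 1 = 1)
(-137 + (k + z(-4, -2))**2)**2 = (-137 + (-4/3 + 1)**2)**2 = (-137 + (-1/3)**2)**2 = (-137 + 1/9)**2 = (-1232/9)**2 = 1517824/81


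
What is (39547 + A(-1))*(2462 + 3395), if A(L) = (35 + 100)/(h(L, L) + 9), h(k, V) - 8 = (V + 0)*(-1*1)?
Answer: 463341413/2 ≈ 2.3167e+8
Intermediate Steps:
h(k, V) = 8 - V (h(k, V) = 8 + (V + 0)*(-1*1) = 8 + V*(-1) = 8 - V)
A(L) = 135/(17 - L) (A(L) = (35 + 100)/((8 - L) + 9) = 135/(17 - L))
(39547 + A(-1))*(2462 + 3395) = (39547 - 135/(-17 - 1))*(2462 + 3395) = (39547 - 135/(-18))*5857 = (39547 - 135*(-1/18))*5857 = (39547 + 15/2)*5857 = (79109/2)*5857 = 463341413/2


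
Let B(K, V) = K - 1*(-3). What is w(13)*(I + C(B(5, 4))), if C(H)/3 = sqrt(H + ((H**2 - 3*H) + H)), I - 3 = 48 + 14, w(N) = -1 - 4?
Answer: -325 - 30*sqrt(14) ≈ -437.25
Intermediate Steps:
w(N) = -5
B(K, V) = 3 + K (B(K, V) = K + 3 = 3 + K)
I = 65 (I = 3 + (48 + 14) = 3 + 62 = 65)
C(H) = 3*sqrt(H**2 - H) (C(H) = 3*sqrt(H + ((H**2 - 3*H) + H)) = 3*sqrt(H + (H**2 - 2*H)) = 3*sqrt(H**2 - H))
w(13)*(I + C(B(5, 4))) = -5*(65 + 3*sqrt((3 + 5)*(-1 + (3 + 5)))) = -5*(65 + 3*sqrt(8*(-1 + 8))) = -5*(65 + 3*sqrt(8*7)) = -5*(65 + 3*sqrt(56)) = -5*(65 + 3*(2*sqrt(14))) = -5*(65 + 6*sqrt(14)) = -325 - 30*sqrt(14)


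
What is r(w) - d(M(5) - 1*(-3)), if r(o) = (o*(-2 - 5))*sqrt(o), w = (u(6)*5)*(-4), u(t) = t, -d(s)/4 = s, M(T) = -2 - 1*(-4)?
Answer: 20 + 1680*I*sqrt(30) ≈ 20.0 + 9201.7*I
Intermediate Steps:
M(T) = 2 (M(T) = -2 + 4 = 2)
d(s) = -4*s
w = -120 (w = (6*5)*(-4) = 30*(-4) = -120)
r(o) = -7*o**(3/2) (r(o) = (o*(-7))*sqrt(o) = (-7*o)*sqrt(o) = -7*o**(3/2))
r(w) - d(M(5) - 1*(-3)) = -(-1680)*I*sqrt(30) - (-4)*(2 - 1*(-3)) = -(-1680)*I*sqrt(30) - (-4)*(2 + 3) = 1680*I*sqrt(30) - (-4)*5 = 1680*I*sqrt(30) - 1*(-20) = 1680*I*sqrt(30) + 20 = 20 + 1680*I*sqrt(30)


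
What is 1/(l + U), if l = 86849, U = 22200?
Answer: 1/109049 ≈ 9.1702e-6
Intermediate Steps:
1/(l + U) = 1/(86849 + 22200) = 1/109049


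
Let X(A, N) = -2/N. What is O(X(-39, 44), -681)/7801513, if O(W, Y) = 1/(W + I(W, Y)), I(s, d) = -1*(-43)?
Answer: 22/7372429785 ≈ 2.9841e-9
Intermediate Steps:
I(s, d) = 43
O(W, Y) = 1/(43 + W) (O(W, Y) = 1/(W + 43) = 1/(43 + W))
O(X(-39, 44), -681)/7801513 = 1/((43 - 2/44)*7801513) = (1/7801513)/(43 - 2*1/44) = (1/7801513)/(43 - 1/22) = (1/7801513)/(945/22) = (22/945)*(1/7801513) = 22/7372429785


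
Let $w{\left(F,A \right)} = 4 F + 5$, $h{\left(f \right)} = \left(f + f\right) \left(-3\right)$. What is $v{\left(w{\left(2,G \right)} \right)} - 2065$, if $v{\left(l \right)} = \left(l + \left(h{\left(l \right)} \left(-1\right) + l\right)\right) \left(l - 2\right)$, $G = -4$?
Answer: $-921$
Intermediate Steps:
$h{\left(f \right)} = - 6 f$ ($h{\left(f \right)} = 2 f \left(-3\right) = - 6 f$)
$w{\left(F,A \right)} = 5 + 4 F$
$v{\left(l \right)} = 8 l \left(-2 + l\right)$ ($v{\left(l \right)} = \left(l + \left(- 6 l \left(-1\right) + l\right)\right) \left(l - 2\right) = \left(l + \left(6 l + l\right)\right) \left(-2 + l\right) = \left(l + 7 l\right) \left(-2 + l\right) = 8 l \left(-2 + l\right)$)
$v{\left(w{\left(2,G \right)} \right)} - 2065 = 8 \left(5 + 4 \cdot 2\right) \left(-2 + \left(5 + 4 \cdot 2\right)\right) - 2065 = 8 \left(5 + 8\right) \left(-2 + \left(5 + 8\right)\right) - 2065 = 8 \cdot 13 \left(-2 + 13\right) - 2065 = 8 \cdot 13 \cdot 11 - 2065 = 1144 - 2065 = -921$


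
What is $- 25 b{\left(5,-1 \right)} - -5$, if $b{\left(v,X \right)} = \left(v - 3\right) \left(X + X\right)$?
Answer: $105$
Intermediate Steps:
$b{\left(v,X \right)} = 2 X \left(-3 + v\right)$ ($b{\left(v,X \right)} = \left(-3 + v\right) 2 X = 2 X \left(-3 + v\right)$)
$- 25 b{\left(5,-1 \right)} - -5 = - 25 \cdot 2 \left(-1\right) \left(-3 + 5\right) - -5 = - 25 \cdot 2 \left(-1\right) 2 + 5 = \left(-25\right) \left(-4\right) + 5 = 100 + 5 = 105$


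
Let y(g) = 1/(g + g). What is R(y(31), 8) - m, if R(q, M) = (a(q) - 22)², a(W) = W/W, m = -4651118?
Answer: 4651559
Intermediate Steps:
a(W) = 1
y(g) = 1/(2*g)
R(q, M) = 441 (R(q, M) = (1 - 22)² = (-21)² = 441)
R(y(31), 8) - m = 441 - 1*(-4651118) = 441 + 4651118 = 4651559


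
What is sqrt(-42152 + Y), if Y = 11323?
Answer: I*sqrt(30829) ≈ 175.58*I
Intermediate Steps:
sqrt(-42152 + Y) = sqrt(-42152 + 11323) = sqrt(-30829) = I*sqrt(30829)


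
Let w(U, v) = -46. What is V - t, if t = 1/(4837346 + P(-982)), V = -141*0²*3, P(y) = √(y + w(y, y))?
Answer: I/(2*(√257 - 2418673*I)) ≈ -2.0672e-7 + 1.3702e-12*I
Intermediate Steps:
P(y) = √(-46 + y) (P(y) = √(y - 46) = √(-46 + y))
V = 0 (V = -141*0*3 = 0*3 = 0)
t = 1/(4837346 + 2*I*√257) (t = 1/(4837346 + √(-46 - 982)) = 1/(4837346 + √(-1028)) = 1/(4837346 + 2*I*√257) ≈ 2.0672e-7 - 1.0e-12*I)
V - t = 0 - (2418673/11699958162372 - I*√257/11699958162372) = 0 + (-2418673/11699958162372 + I*√257/11699958162372) = -2418673/11699958162372 + I*√257/11699958162372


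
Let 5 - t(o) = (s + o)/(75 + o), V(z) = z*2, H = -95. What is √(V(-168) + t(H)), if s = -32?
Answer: I*√33735/10 ≈ 18.367*I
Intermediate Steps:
V(z) = 2*z
t(o) = 5 - (-32 + o)/(75 + o)
√(V(-168) + t(H)) = √(2*(-168) + (407 + 4*(-95))/(75 - 95)) = √(-336 + (407 - 380)/(-20)) = √(-336 - 1/20*27) = √(-336 - 27/20) = √(-6747/20) = I*√33735/10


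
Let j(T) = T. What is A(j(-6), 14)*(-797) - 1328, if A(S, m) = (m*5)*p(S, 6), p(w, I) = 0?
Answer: -1328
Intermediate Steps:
A(S, m) = 0 (A(S, m) = (m*5)*0 = (5*m)*0 = 0)
A(j(-6), 14)*(-797) - 1328 = 0*(-797) - 1328 = 0 - 1328 = -1328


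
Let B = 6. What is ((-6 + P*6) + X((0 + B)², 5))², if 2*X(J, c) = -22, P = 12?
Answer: 3025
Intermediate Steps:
X(J, c) = -11 (X(J, c) = (½)*(-22) = -11)
((-6 + P*6) + X((0 + B)², 5))² = ((-6 + 12*6) - 11)² = ((-6 + 72) - 11)² = (66 - 11)² = 55² = 3025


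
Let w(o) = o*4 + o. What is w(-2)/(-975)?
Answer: 2/195 ≈ 0.010256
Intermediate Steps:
w(o) = 5*o (w(o) = 4*o + o = 5*o)
w(-2)/(-975) = (5*(-2))/(-975) = -10*(-1/975) = 2/195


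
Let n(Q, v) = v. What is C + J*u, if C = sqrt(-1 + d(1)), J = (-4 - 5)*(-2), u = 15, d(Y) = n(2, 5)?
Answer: 272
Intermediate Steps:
d(Y) = 5
J = 18 (J = -9*(-2) = 18)
C = 2 (C = sqrt(-1 + 5) = sqrt(4) = 2)
C + J*u = 2 + 18*15 = 2 + 270 = 272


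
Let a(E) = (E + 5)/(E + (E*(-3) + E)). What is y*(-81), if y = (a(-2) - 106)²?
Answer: -3538161/4 ≈ -8.8454e+5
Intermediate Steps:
a(E) = -(5 + E)/E (a(E) = (5 + E)/(E + (-3*E + E)) = (5 + E)/(E - 2*E) = (5 + E)/((-E)) = (5 + E)*(-1/E) = -(5 + E)/E)
y = 43681/4 (y = ((-5 - 1*(-2))/(-2) - 106)² = (-(-5 + 2)/2 - 106)² = (-½*(-3) - 106)² = (3/2 - 106)² = (-209/2)² = 43681/4 ≈ 10920.)
y*(-81) = (43681/4)*(-81) = -3538161/4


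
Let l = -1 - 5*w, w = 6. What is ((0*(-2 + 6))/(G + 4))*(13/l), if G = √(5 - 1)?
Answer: 0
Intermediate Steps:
l = -31 (l = -1 - 5*6 = -1 - 30 = -31)
G = 2 (G = √4 = 2)
((0*(-2 + 6))/(G + 4))*(13/l) = ((0*(-2 + 6))/(2 + 4))*(13/(-31)) = ((0*4)/6)*(13*(-1/31)) = ((⅙)*0)*(-13/31) = 0*(-13/31) = 0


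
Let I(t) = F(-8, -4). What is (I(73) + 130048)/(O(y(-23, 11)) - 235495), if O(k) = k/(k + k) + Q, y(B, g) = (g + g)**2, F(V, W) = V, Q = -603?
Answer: -52016/94439 ≈ -0.55079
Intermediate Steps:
y(B, g) = 4*g**2 (y(B, g) = (2*g)**2 = 4*g**2)
O(k) = -1205/2 (O(k) = k/(k + k) - 603 = k/((2*k)) - 603 = (1/(2*k))*k - 603 = 1/2 - 603 = -1205/2)
I(t) = -8
(I(73) + 130048)/(O(y(-23, 11)) - 235495) = (-8 + 130048)/(-1205/2 - 235495) = 130040/(-472195/2) = 130040*(-2/472195) = -52016/94439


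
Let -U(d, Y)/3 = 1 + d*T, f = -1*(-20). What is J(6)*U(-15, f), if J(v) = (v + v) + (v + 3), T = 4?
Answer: 3717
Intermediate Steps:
f = 20
U(d, Y) = -3 - 12*d (U(d, Y) = -3*(1 + d*4) = -3*(1 + 4*d) = -3 - 12*d)
J(v) = 3 + 3*v (J(v) = 2*v + (3 + v) = 3 + 3*v)
J(6)*U(-15, f) = (3 + 3*6)*(-3 - 12*(-15)) = (3 + 18)*(-3 + 180) = 21*177 = 3717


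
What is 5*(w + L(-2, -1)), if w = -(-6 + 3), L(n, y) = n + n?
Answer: -5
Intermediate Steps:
L(n, y) = 2*n
w = 3 (w = -1*(-3) = 3)
5*(w + L(-2, -1)) = 5*(3 + 2*(-2)) = 5*(3 - 4) = 5*(-1) = -5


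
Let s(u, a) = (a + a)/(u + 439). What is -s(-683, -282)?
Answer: -141/61 ≈ -2.3115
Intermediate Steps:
s(u, a) = 2*a/(439 + u) (s(u, a) = (2*a)/(439 + u) = 2*a/(439 + u))
-s(-683, -282) = -2*(-282)/(439 - 683) = -2*(-282)/(-244) = -2*(-282)*(-1)/244 = -1*141/61 = -141/61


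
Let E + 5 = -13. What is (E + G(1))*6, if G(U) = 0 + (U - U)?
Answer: -108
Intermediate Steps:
G(U) = 0 (G(U) = 0 + 0 = 0)
E = -18 (E = -5 - 13 = -18)
(E + G(1))*6 = (-18 + 0)*6 = -18*6 = -108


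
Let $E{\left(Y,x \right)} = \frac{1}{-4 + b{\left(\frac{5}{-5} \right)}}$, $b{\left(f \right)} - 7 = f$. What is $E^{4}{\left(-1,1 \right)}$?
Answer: $\frac{1}{16} \approx 0.0625$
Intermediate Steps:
$b{\left(f \right)} = 7 + f$
$E{\left(Y,x \right)} = \frac{1}{2}$ ($E{\left(Y,x \right)} = \frac{1}{-4 + \left(7 + \frac{5}{-5}\right)} = \frac{1}{-4 + \left(7 + 5 \left(- \frac{1}{5}\right)\right)} = \frac{1}{-4 + \left(7 - 1\right)} = \frac{1}{-4 + 6} = \frac{1}{2}$)
$E^{4}{\left(-1,1 \right)} = \left(\frac{1}{2}\right)^{4} = \frac{1}{16}$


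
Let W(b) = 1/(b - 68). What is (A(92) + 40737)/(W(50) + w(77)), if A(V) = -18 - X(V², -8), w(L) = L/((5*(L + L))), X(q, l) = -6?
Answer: 1832625/2 ≈ 9.1631e+5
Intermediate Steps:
W(b) = 1/(-68 + b)
w(L) = ⅒ (w(L) = L/((5*(2*L))) = L/((10*L)) = L*(1/(10*L)) = ⅒)
A(V) = -12 (A(V) = -18 - 1*(-6) = -18 + 6 = -12)
(A(92) + 40737)/(W(50) + w(77)) = (-12 + 40737)/(1/(-68 + 50) + ⅒) = 40725/(1/(-18) + ⅒) = 40725/(-1/18 + ⅒) = 40725/(2/45) = 40725*(45/2) = 1832625/2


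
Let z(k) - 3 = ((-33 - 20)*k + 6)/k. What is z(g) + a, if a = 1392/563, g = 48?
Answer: -213501/4504 ≈ -47.403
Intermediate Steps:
a = 1392/563 (a = 1392*(1/563) = 1392/563 ≈ 2.4725)
z(k) = 3 + (6 - 53*k)/k (z(k) = 3 + ((-33 - 20)*k + 6)/k = 3 + (-53*k + 6)/k = 3 + (6 - 53*k)/k)
z(g) + a = (-50 + 6/48) + 1392/563 = (-50 + 6*(1/48)) + 1392/563 = (-50 + ⅛) + 1392/563 = -399/8 + 1392/563 = -213501/4504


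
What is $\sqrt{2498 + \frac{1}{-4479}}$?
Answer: $\frac{\sqrt{50113475139}}{4479} \approx 49.98$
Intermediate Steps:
$\sqrt{2498 + \frac{1}{-4479}} = \sqrt{2498 - \frac{1}{4479}} = \sqrt{\frac{11188541}{4479}} = \frac{\sqrt{50113475139}}{4479}$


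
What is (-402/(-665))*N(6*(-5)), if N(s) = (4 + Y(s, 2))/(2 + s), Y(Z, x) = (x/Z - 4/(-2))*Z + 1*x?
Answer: 5226/4655 ≈ 1.1227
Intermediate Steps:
Y(Z, x) = x + Z*(2 + x/Z) (Y(Z, x) = (x/Z - 4*(-½))*Z + x = (x/Z + 2)*Z + x = (2 + x/Z)*Z + x = Z*(2 + x/Z) + x = x + Z*(2 + x/Z))
N(s) = (8 + 2*s)/(2 + s) (N(s) = (4 + (2*s + 2*2))/(2 + s) = (4 + (2*s + 4))/(2 + s) = (4 + (4 + 2*s))/(2 + s) = (8 + 2*s)/(2 + s))
(-402/(-665))*N(6*(-5)) = (-402/(-665))*(2*(4 + 6*(-5))/(2 + 6*(-5))) = (-402*(-1/665))*(2*(4 - 30)/(2 - 30)) = 402*(2*(-26)/(-28))/665 = 402*(2*(-1/28)*(-26))/665 = (402/665)*(13/7) = 5226/4655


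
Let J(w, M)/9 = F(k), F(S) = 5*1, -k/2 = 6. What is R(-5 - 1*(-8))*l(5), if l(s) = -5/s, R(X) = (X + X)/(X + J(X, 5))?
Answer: -⅛ ≈ -0.12500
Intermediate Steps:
k = -12 (k = -2*6 = -12)
F(S) = 5
J(w, M) = 45 (J(w, M) = 9*5 = 45)
R(X) = 2*X/(45 + X) (R(X) = (X + X)/(X + 45) = (2*X)/(45 + X) = 2*X/(45 + X))
R(-5 - 1*(-8))*l(5) = (2*(-5 - 1*(-8))/(45 + (-5 - 1*(-8))))*(-5/5) = (2*(-5 + 8)/(45 + (-5 + 8)))*(-5*⅕) = (2*3/(45 + 3))*(-1) = (2*3/48)*(-1) = (2*3*(1/48))*(-1) = (⅛)*(-1) = -⅛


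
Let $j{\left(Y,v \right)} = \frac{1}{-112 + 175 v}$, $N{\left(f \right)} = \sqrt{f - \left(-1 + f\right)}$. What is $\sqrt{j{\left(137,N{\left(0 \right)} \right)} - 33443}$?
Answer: $\frac{2 i \sqrt{3687089}}{21} \approx 182.87 i$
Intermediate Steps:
$N{\left(f \right)} = 1$ ($N{\left(f \right)} = \sqrt{1} = 1$)
$\sqrt{j{\left(137,N{\left(0 \right)} \right)} - 33443} = \sqrt{\frac{1}{7 \left(-16 + 25 \cdot 1\right)} - 33443} = \sqrt{\frac{1}{7 \left(-16 + 25\right)} - 33443} = \sqrt{\frac{1}{7 \cdot 9} - 33443} = \sqrt{\frac{1}{7} \cdot \frac{1}{9} - 33443} = \sqrt{\frac{1}{63} - 33443} = \sqrt{- \frac{2106908}{63}} = \frac{2 i \sqrt{3687089}}{21}$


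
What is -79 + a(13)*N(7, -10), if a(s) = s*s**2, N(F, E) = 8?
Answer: 17497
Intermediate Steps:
a(s) = s**3
-79 + a(13)*N(7, -10) = -79 + 13**3*8 = -79 + 2197*8 = -79 + 17576 = 17497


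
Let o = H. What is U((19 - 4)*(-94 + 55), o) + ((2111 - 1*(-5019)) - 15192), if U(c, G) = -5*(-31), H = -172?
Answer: -7907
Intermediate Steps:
o = -172
U(c, G) = 155
U((19 - 4)*(-94 + 55), o) + ((2111 - 1*(-5019)) - 15192) = 155 + ((2111 - 1*(-5019)) - 15192) = 155 + ((2111 + 5019) - 15192) = 155 + (7130 - 15192) = 155 - 8062 = -7907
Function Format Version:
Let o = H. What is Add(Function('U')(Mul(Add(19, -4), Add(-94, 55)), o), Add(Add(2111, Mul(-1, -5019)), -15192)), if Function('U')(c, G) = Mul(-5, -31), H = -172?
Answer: -7907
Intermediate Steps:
o = -172
Function('U')(c, G) = 155
Add(Function('U')(Mul(Add(19, -4), Add(-94, 55)), o), Add(Add(2111, Mul(-1, -5019)), -15192)) = Add(155, Add(Add(2111, Mul(-1, -5019)), -15192)) = Add(155, Add(Add(2111, 5019), -15192)) = Add(155, Add(7130, -15192)) = Add(155, -8062) = -7907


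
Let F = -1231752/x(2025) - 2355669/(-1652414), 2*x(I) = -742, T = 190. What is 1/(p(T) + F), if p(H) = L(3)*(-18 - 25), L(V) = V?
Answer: 613045594/1957155320901 ≈ 0.00031323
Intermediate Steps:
x(I) = -371 (x(I) = (1/2)*(-742) = -371)
F = 2036238202527/613045594 (F = -1231752/(-371) - 2355669/(-1652414) = -1231752*(-1/371) - 2355669*(-1/1652414) = 1231752/371 + 2355669/1652414 = 2036238202527/613045594 ≈ 3321.5)
p(H) = -129 (p(H) = 3*(-18 - 25) = 3*(-43) = -129)
1/(p(T) + F) = 1/(-129 + 2036238202527/613045594) = 1/(1957155320901/613045594) = 613045594/1957155320901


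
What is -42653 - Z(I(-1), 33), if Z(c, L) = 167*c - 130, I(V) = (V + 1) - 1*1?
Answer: -42356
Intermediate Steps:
I(V) = V (I(V) = (1 + V) - 1 = V)
Z(c, L) = -130 + 167*c
-42653 - Z(I(-1), 33) = -42653 - (-130 + 167*(-1)) = -42653 - (-130 - 167) = -42653 - 1*(-297) = -42653 + 297 = -42356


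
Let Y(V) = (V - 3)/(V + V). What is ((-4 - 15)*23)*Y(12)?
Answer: -1311/8 ≈ -163.88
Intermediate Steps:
Y(V) = (-3 + V)/(2*V) (Y(V) = (-3 + V)/((2*V)) = (-3 + V)*(1/(2*V)) = (-3 + V)/(2*V))
((-4 - 15)*23)*Y(12) = ((-4 - 15)*23)*((1/2)*(-3 + 12)/12) = (-19*23)*((1/2)*(1/12)*9) = -437*3/8 = -1311/8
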